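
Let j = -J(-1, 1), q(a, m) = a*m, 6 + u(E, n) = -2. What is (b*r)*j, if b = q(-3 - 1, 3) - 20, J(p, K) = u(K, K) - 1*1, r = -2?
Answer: 576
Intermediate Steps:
u(E, n) = -8 (u(E, n) = -6 - 2 = -8)
J(p, K) = -9 (J(p, K) = -8 - 1*1 = -8 - 1 = -9)
j = 9 (j = -1*(-9) = 9)
b = -32 (b = (-3 - 1)*3 - 20 = -4*3 - 20 = -12 - 20 = -32)
(b*r)*j = -32*(-2)*9 = 64*9 = 576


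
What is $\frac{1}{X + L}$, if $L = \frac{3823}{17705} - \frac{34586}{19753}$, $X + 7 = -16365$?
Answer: $- \frac{349726865}{5726265063191} \approx -6.1074 \cdot 10^{-5}$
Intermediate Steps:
$X = -16372$ ($X = -7 - 16365 = -16372$)
$L = - \frac{536829411}{349726865}$ ($L = 3823 \cdot \frac{1}{17705} - \frac{34586}{19753} = \frac{3823}{17705} - \frac{34586}{19753} = - \frac{536829411}{349726865} \approx -1.535$)
$\frac{1}{X + L} = \frac{1}{-16372 - \frac{536829411}{349726865}} = \frac{1}{- \frac{5726265063191}{349726865}} = - \frac{349726865}{5726265063191}$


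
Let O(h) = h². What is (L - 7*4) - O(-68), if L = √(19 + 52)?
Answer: -4652 + √71 ≈ -4643.6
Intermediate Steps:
L = √71 ≈ 8.4261
(L - 7*4) - O(-68) = (√71 - 7*4) - 1*(-68)² = (√71 - 28) - 1*4624 = (-28 + √71) - 4624 = -4652 + √71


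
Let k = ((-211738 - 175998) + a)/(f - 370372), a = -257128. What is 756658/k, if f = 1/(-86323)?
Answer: 12095791839035653/27833297536 ≈ 4.3458e+5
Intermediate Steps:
f = -1/86323 ≈ -1.1584e-5
k = 55666595072/31971622157 (k = ((-211738 - 175998) - 257128)/(-1/86323 - 370372) = (-387736 - 257128)/(-31971622157/86323) = -644864*(-86323/31971622157) = 55666595072/31971622157 ≈ 1.7411)
756658/k = 756658/(55666595072/31971622157) = 756658*(31971622157/55666595072) = 12095791839035653/27833297536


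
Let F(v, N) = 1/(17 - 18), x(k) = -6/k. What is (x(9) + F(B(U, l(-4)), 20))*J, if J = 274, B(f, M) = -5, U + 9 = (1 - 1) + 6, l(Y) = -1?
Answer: -1370/3 ≈ -456.67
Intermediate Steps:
U = -3 (U = -9 + ((1 - 1) + 6) = -9 + (0 + 6) = -9 + 6 = -3)
F(v, N) = -1 (F(v, N) = 1/(-1) = -1)
(x(9) + F(B(U, l(-4)), 20))*J = (-6/9 - 1)*274 = (-6*⅑ - 1)*274 = (-⅔ - 1)*274 = -5/3*274 = -1370/3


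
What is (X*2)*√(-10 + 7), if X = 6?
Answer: 12*I*√3 ≈ 20.785*I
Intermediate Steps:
(X*2)*√(-10 + 7) = (6*2)*√(-10 + 7) = 12*√(-3) = 12*(I*√3) = 12*I*√3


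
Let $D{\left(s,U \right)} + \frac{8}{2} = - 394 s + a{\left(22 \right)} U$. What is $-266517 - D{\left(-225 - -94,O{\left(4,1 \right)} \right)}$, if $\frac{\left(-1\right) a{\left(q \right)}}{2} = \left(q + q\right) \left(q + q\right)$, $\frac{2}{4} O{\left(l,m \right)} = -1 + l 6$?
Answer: $-140015$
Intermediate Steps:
$O{\left(l,m \right)} = -2 + 12 l$ ($O{\left(l,m \right)} = 2 \left(-1 + l 6\right) = 2 \left(-1 + 6 l\right) = -2 + 12 l$)
$a{\left(q \right)} = - 8 q^{2}$ ($a{\left(q \right)} = - 2 \left(q + q\right) \left(q + q\right) = - 2 \cdot 2 q 2 q = - 2 \cdot 4 q^{2} = - 8 q^{2}$)
$D{\left(s,U \right)} = -4 - 3872 U - 394 s$ ($D{\left(s,U \right)} = -4 + \left(- 394 s + - 8 \cdot 22^{2} U\right) = -4 + \left(- 394 s + \left(-8\right) 484 U\right) = -4 - \left(394 s + 3872 U\right) = -4 - 3872 U - 394 s$)
$-266517 - D{\left(-225 - -94,O{\left(4,1 \right)} \right)} = -266517 - \left(-4 - 3872 \left(-2 + 12 \cdot 4\right) - 394 \left(-225 - -94\right)\right) = -266517 - \left(-4 - 3872 \left(-2 + 48\right) - 394 \left(-225 + 94\right)\right) = -266517 - \left(-4 - 178112 - -51614\right) = -266517 - \left(-4 - 178112 + 51614\right) = -266517 - -126502 = -266517 + 126502 = -140015$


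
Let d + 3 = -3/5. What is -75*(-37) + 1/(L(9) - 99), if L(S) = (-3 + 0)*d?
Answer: 1223770/441 ≈ 2775.0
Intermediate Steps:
d = -18/5 (d = -3 - 3/5 = -18/5 ≈ -3.6000)
L(S) = 54/5 (L(S) = (-3 + 0)*(-18/5) = -3*(-18/5) = 54/5)
-75*(-37) + 1/(L(9) - 99) = -75*(-37) + 1/(54/5 - 99) = 2775 + 1/(-441/5) = 2775 - 5/441 = 1223770/441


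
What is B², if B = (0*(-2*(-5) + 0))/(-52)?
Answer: 0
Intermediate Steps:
B = 0 (B = (0*(10 + 0))*(-1/52) = (0*10)*(-1/52) = 0*(-1/52) = 0)
B² = 0² = 0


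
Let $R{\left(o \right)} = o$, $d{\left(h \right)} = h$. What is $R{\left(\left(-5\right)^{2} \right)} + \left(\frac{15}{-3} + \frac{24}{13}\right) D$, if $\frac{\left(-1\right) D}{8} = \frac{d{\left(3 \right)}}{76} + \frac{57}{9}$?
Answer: $\frac{137671}{741} \approx 185.79$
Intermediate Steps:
$D = - \frac{2906}{57}$ ($D = - 8 \left(\frac{3}{76} + \frac{57}{9}\right) = - 8 \left(3 \cdot \frac{1}{76} + 57 \cdot \frac{1}{9}\right) = - 8 \left(\frac{3}{76} + \frac{19}{3}\right) = \left(-8\right) \frac{1453}{228} = - \frac{2906}{57} \approx -50.982$)
$R{\left(\left(-5\right)^{2} \right)} + \left(\frac{15}{-3} + \frac{24}{13}\right) D = \left(-5\right)^{2} + \left(\frac{15}{-3} + \frac{24}{13}\right) \left(- \frac{2906}{57}\right) = 25 + \left(15 \left(- \frac{1}{3}\right) + 24 \cdot \frac{1}{13}\right) \left(- \frac{2906}{57}\right) = 25 + \left(-5 + \frac{24}{13}\right) \left(- \frac{2906}{57}\right) = 25 - - \frac{119146}{741} = 25 + \frac{119146}{741} = \frac{137671}{741}$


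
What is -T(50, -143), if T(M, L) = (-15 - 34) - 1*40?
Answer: 89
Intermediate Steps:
T(M, L) = -89 (T(M, L) = -49 - 40 = -89)
-T(50, -143) = -1*(-89) = 89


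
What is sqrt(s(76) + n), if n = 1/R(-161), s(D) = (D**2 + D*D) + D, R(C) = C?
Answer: sqrt(301409227)/161 ≈ 107.83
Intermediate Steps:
s(D) = D + 2*D**2 (s(D) = (D**2 + D**2) + D = 2*D**2 + D = D + 2*D**2)
n = -1/161 (n = 1/(-161) = -1/161 ≈ -0.0062112)
sqrt(s(76) + n) = sqrt(76*(1 + 2*76) - 1/161) = sqrt(76*(1 + 152) - 1/161) = sqrt(76*153 - 1/161) = sqrt(11628 - 1/161) = sqrt(1872107/161) = sqrt(301409227)/161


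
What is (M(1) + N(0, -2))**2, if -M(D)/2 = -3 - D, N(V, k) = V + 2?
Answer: 100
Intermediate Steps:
N(V, k) = 2 + V
M(D) = 6 + 2*D (M(D) = -2*(-3 - D) = 6 + 2*D)
(M(1) + N(0, -2))**2 = ((6 + 2*1) + (2 + 0))**2 = ((6 + 2) + 2)**2 = (8 + 2)**2 = 10**2 = 100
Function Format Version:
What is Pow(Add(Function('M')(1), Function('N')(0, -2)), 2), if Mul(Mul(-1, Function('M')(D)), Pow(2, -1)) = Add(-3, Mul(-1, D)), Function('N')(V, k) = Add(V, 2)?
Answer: 100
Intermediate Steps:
Function('N')(V, k) = Add(2, V)
Function('M')(D) = Add(6, Mul(2, D)) (Function('M')(D) = Mul(-2, Add(-3, Mul(-1, D))) = Add(6, Mul(2, D)))
Pow(Add(Function('M')(1), Function('N')(0, -2)), 2) = Pow(Add(Add(6, Mul(2, 1)), Add(2, 0)), 2) = Pow(Add(Add(6, 2), 2), 2) = Pow(Add(8, 2), 2) = Pow(10, 2) = 100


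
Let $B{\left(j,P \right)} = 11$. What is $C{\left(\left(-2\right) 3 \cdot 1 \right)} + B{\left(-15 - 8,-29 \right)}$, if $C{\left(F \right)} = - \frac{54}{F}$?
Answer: $20$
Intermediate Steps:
$C{\left(\left(-2\right) 3 \cdot 1 \right)} + B{\left(-15 - 8,-29 \right)} = - \frac{54}{\left(-2\right) 3 \cdot 1} + 11 = - \frac{54}{\left(-6\right) 1} + 11 = - \frac{54}{-6} + 11 = \left(-54\right) \left(- \frac{1}{6}\right) + 11 = 9 + 11 = 20$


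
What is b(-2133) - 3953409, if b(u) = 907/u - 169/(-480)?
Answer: -1349219448481/341280 ≈ -3.9534e+6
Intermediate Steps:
b(u) = 169/480 + 907/u (b(u) = 907/u - 169*(-1/480) = 907/u + 169/480 = 169/480 + 907/u)
b(-2133) - 3953409 = (169/480 + 907/(-2133)) - 3953409 = (169/480 + 907*(-1/2133)) - 3953409 = (169/480 - 907/2133) - 3953409 = -24961/341280 - 3953409 = -1349219448481/341280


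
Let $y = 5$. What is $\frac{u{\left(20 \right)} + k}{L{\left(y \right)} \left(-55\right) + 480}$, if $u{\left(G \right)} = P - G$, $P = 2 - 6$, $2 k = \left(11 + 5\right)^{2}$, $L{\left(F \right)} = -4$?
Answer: $\frac{26}{175} \approx 0.14857$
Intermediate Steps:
$k = 128$ ($k = \frac{\left(11 + 5\right)^{2}}{2} = \frac{16^{2}}{2} = \frac{1}{2} \cdot 256 = 128$)
$P = -4$
$u{\left(G \right)} = -4 - G$
$\frac{u{\left(20 \right)} + k}{L{\left(y \right)} \left(-55\right) + 480} = \frac{\left(-4 - 20\right) + 128}{\left(-4\right) \left(-55\right) + 480} = \frac{\left(-4 - 20\right) + 128}{220 + 480} = \frac{-24 + 128}{700} = 104 \cdot \frac{1}{700} = \frac{26}{175}$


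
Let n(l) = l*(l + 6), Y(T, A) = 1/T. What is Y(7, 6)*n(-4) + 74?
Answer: 510/7 ≈ 72.857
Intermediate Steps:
n(l) = l*(6 + l)
Y(7, 6)*n(-4) + 74 = (-4*(6 - 4))/7 + 74 = (-4*2)/7 + 74 = (⅐)*(-8) + 74 = -8/7 + 74 = 510/7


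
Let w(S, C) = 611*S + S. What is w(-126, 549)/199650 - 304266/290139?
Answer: -271633678/189301475 ≈ -1.4349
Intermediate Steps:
w(S, C) = 612*S
w(-126, 549)/199650 - 304266/290139 = (612*(-126))/199650 - 304266/290139 = -77112*1/199650 - 304266*1/290139 = -12852/33275 - 5966/5689 = -271633678/189301475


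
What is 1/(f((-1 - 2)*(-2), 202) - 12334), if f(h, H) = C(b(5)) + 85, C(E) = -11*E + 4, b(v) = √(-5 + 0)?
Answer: I/(-12245*I + 11*√5) ≈ -8.1666e-5 + 1.6404e-7*I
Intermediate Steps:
b(v) = I*√5 (b(v) = √(-5) = I*√5)
C(E) = 4 - 11*E
f(h, H) = 89 - 11*I*√5 (f(h, H) = (4 - 11*I*√5) + 85 = 89 - 11*I*√5)
1/(f((-1 - 2)*(-2), 202) - 12334) = 1/((89 - 11*I*√5) - 12334) = 1/(-12245 - 11*I*√5)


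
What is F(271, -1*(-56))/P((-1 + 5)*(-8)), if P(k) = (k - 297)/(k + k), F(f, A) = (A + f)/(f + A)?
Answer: 64/329 ≈ 0.19453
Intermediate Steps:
F(f, A) = 1 (F(f, A) = (A + f)/(A + f) = 1)
P(k) = (-297 + k)/(2*k) (P(k) = (-297 + k)/((2*k)) = (-297 + k)*(1/(2*k)) = (-297 + k)/(2*k))
F(271, -1*(-56))/P((-1 + 5)*(-8)) = 1/((-297 + (-1 + 5)*(-8))/(2*(((-1 + 5)*(-8))))) = 1/((-297 + 4*(-8))/(2*((4*(-8))))) = 1/((½)*(-297 - 32)/(-32)) = 1/((½)*(-1/32)*(-329)) = 1/(329/64) = 1*(64/329) = 64/329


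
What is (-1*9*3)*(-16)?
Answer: 432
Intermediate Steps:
(-1*9*3)*(-16) = -9*3*(-16) = -27*(-16) = 432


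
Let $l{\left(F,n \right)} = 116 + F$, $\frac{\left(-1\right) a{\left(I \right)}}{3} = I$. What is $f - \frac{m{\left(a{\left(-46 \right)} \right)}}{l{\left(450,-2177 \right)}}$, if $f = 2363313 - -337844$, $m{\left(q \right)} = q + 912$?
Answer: $\frac{764426906}{283} \approx 2.7012 \cdot 10^{6}$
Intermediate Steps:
$a{\left(I \right)} = - 3 I$
$m{\left(q \right)} = 912 + q$
$f = 2701157$ ($f = 2363313 + 337844 = 2701157$)
$f - \frac{m{\left(a{\left(-46 \right)} \right)}}{l{\left(450,-2177 \right)}} = 2701157 - \frac{912 - -138}{116 + 450} = 2701157 - \frac{912 + 138}{566} = 2701157 - 1050 \cdot \frac{1}{566} = 2701157 - \frac{525}{283} = \frac{764426906}{283}$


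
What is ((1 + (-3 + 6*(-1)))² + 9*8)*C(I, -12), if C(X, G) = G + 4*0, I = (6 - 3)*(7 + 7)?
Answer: -1632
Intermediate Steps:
I = 42 (I = 3*14 = 42)
C(X, G) = G (C(X, G) = G + 0 = G)
((1 + (-3 + 6*(-1)))² + 9*8)*C(I, -12) = ((1 + (-3 + 6*(-1)))² + 9*8)*(-12) = ((1 + (-3 - 6))² + 72)*(-12) = ((1 - 9)² + 72)*(-12) = ((-8)² + 72)*(-12) = (64 + 72)*(-12) = 136*(-12) = -1632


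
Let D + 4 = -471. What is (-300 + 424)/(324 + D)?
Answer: -124/151 ≈ -0.82119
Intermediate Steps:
D = -475 (D = -4 - 471 = -475)
(-300 + 424)/(324 + D) = (-300 + 424)/(324 - 475) = 124/(-151) = 124*(-1/151) = -124/151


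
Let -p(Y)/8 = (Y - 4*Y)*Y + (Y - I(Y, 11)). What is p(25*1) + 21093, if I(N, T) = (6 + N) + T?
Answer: 36229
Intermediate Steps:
I(N, T) = 6 + N + T
p(Y) = 136 + 24*Y**2 (p(Y) = -8*((Y - 4*Y)*Y + (Y - (6 + Y + 11))) = -8*((-3*Y)*Y + (Y - (17 + Y))) = -8*(-3*Y**2 + (Y + (-17 - Y))) = -8*(-3*Y**2 - 17) = -8*(-17 - 3*Y**2) = 136 + 24*Y**2)
p(25*1) + 21093 = (136 + 24*(25*1)**2) + 21093 = (136 + 24*25**2) + 21093 = (136 + 24*625) + 21093 = (136 + 15000) + 21093 = 15136 + 21093 = 36229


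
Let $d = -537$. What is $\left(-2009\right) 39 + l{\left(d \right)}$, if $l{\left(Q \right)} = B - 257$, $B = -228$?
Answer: $-78836$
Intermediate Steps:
$l{\left(Q \right)} = -485$ ($l{\left(Q \right)} = -228 - 257 = -485$)
$\left(-2009\right) 39 + l{\left(d \right)} = \left(-2009\right) 39 - 485 = -78351 - 485 = -78836$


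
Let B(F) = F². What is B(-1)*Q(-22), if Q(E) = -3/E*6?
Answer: 9/11 ≈ 0.81818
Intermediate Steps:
Q(E) = -18/E
B(-1)*Q(-22) = (-1)²*(-18/(-22)) = 1*(-18*(-1/22)) = 1*(9/11) = 9/11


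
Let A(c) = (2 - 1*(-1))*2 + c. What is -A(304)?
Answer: -310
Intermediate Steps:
A(c) = 6 + c (A(c) = (2 + 1)*2 + c = 3*2 + c = 6 + c)
-A(304) = -(6 + 304) = -1*310 = -310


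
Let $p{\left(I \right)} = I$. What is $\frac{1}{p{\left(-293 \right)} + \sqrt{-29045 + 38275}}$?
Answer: $- \frac{293}{76619} - \frac{\sqrt{9230}}{76619} \approx -0.005078$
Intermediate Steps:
$\frac{1}{p{\left(-293 \right)} + \sqrt{-29045 + 38275}} = \frac{1}{-293 + \sqrt{-29045 + 38275}} = \frac{1}{-293 + \sqrt{9230}}$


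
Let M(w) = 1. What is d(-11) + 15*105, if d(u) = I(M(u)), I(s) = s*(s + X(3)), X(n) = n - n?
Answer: 1576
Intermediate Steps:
X(n) = 0
I(s) = s**2 (I(s) = s*(s + 0) = s*s = s**2)
d(u) = 1 (d(u) = 1**2 = 1)
d(-11) + 15*105 = 1 + 15*105 = 1 + 1575 = 1576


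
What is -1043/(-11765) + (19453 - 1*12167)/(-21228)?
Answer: -31789493/124873710 ≈ -0.25457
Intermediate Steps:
-1043/(-11765) + (19453 - 1*12167)/(-21228) = -1043*(-1/11765) + (19453 - 12167)*(-1/21228) = 1043/11765 + 7286*(-1/21228) = 1043/11765 - 3643/10614 = -31789493/124873710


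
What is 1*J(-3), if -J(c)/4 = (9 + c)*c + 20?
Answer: -8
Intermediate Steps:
J(c) = -80 - 4*c*(9 + c) (J(c) = -4*((9 + c)*c + 20) = -4*(c*(9 + c) + 20) = -4*(20 + c*(9 + c)) = -80 - 4*c*(9 + c))
1*J(-3) = 1*(-80 - 36*(-3) - 4*(-3)²) = 1*(-80 + 108 - 4*9) = 1*(-80 + 108 - 36) = 1*(-8) = -8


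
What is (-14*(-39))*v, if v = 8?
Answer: 4368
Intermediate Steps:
(-14*(-39))*v = -14*(-39)*8 = 546*8 = 4368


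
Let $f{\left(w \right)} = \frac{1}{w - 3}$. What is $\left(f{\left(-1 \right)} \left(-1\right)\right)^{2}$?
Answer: $\frac{1}{16} \approx 0.0625$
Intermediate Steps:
$f{\left(w \right)} = \frac{1}{-3 + w}$
$\left(f{\left(-1 \right)} \left(-1\right)\right)^{2} = \left(\frac{1}{-3 - 1} \left(-1\right)\right)^{2} = \left(\frac{1}{-4} \left(-1\right)\right)^{2} = \left(\left(- \frac{1}{4}\right) \left(-1\right)\right)^{2} = \left(\frac{1}{4}\right)^{2} = \frac{1}{16}$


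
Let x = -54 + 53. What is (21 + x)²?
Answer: 400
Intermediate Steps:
x = -1
(21 + x)² = (21 - 1)² = 20² = 400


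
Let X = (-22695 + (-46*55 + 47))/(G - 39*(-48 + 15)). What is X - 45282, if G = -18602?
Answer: -784032652/17315 ≈ -45281.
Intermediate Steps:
X = 25178/17315 (X = (-22695 + (-46*55 + 47))/(-18602 - 39*(-48 + 15)) = (-22695 + (-2530 + 47))/(-18602 - 39*(-33)) = (-22695 - 2483)/(-18602 + 1287) = -25178/(-17315) = -25178*(-1/17315) = 25178/17315 ≈ 1.4541)
X - 45282 = 25178/17315 - 45282 = -784032652/17315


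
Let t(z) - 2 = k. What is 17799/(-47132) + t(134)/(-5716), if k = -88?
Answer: -24421433/67351628 ≈ -0.36260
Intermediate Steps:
t(z) = -86 (t(z) = 2 - 88 = -86)
17799/(-47132) + t(134)/(-5716) = 17799/(-47132) - 86/(-5716) = 17799*(-1/47132) - 86*(-1/5716) = -17799/47132 + 43/2858 = -24421433/67351628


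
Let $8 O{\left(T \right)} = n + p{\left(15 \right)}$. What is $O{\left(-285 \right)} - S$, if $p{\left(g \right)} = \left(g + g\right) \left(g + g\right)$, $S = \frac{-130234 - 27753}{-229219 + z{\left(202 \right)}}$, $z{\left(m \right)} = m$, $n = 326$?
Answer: $\frac{139755473}{916068} \approx 152.56$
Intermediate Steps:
$S = \frac{157987}{229017}$ ($S = \frac{-130234 - 27753}{-229219 + 202} = - \frac{157987}{-229017} = \left(-157987\right) \left(- \frac{1}{229017}\right) = \frac{157987}{229017} \approx 0.68985$)
$p{\left(g \right)} = 4 g^{2}$ ($p{\left(g \right)} = 2 g 2 g = 4 g^{2}$)
$O{\left(T \right)} = \frac{613}{4}$ ($O{\left(T \right)} = \frac{326 + 4 \cdot 15^{2}}{8} = \frac{326 + 4 \cdot 225}{8} = \frac{326 + 900}{8} = \frac{1}{8} \cdot 1226 = \frac{613}{4}$)
$O{\left(-285 \right)} - S = \frac{613}{4} - \frac{157987}{229017} = \frac{139755473}{916068}$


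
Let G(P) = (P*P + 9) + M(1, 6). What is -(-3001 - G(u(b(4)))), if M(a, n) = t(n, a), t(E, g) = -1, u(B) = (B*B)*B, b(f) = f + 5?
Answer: 534450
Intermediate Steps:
b(f) = 5 + f
u(B) = B**3 (u(B) = B**2*B = B**3)
M(a, n) = -1
G(P) = 8 + P**2 (G(P) = (P*P + 9) - 1 = (P**2 + 9) - 1 = (9 + P**2) - 1 = 8 + P**2)
-(-3001 - G(u(b(4)))) = -(-3001 - (8 + ((5 + 4)**3)**2)) = -(-3001 - (8 + (9**3)**2)) = -(-3001 - (8 + 729**2)) = -(-3001 - (8 + 531441)) = -(-3001 - 1*531449) = -(-3001 - 531449) = -1*(-534450) = 534450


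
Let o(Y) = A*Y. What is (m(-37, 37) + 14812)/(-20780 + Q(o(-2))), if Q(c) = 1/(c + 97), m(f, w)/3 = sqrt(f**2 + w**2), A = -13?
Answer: -1821876/2555939 - 13653*sqrt(2)/2555939 ≈ -0.72036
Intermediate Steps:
o(Y) = -13*Y
m(f, w) = 3*sqrt(f**2 + w**2)
Q(c) = 1/(97 + c)
(m(-37, 37) + 14812)/(-20780 + Q(o(-2))) = (3*sqrt((-37)**2 + 37**2) + 14812)/(-20780 + 1/(97 - 13*(-2))) = (3*sqrt(1369 + 1369) + 14812)/(-20780 + 1/(97 + 26)) = (3*sqrt(2738) + 14812)/(-20780 + 1/123) = (3*(37*sqrt(2)) + 14812)/(-20780 + 1/123) = (111*sqrt(2) + 14812)/(-2555939/123) = (14812 + 111*sqrt(2))*(-123/2555939) = -1821876/2555939 - 13653*sqrt(2)/2555939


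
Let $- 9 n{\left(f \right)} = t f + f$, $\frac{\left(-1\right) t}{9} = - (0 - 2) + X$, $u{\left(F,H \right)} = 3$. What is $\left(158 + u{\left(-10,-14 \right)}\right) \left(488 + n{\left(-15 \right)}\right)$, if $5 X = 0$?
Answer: $\frac{222019}{3} \approx 74006.0$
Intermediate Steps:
$X = 0$ ($X = \frac{1}{5} \cdot 0 = 0$)
$t = -18$ ($t = - 9 \left(- (0 - 2) + 0\right) = - 9 \left(\left(-1\right) \left(-2\right) + 0\right) = - 9 \left(2 + 0\right) = \left(-9\right) 2 = -18$)
$n{\left(f \right)} = \frac{17 f}{9}$ ($n{\left(f \right)} = - \frac{- 18 f + f}{9} = - \frac{\left(-17\right) f}{9} = \frac{17 f}{9}$)
$\left(158 + u{\left(-10,-14 \right)}\right) \left(488 + n{\left(-15 \right)}\right) = \left(158 + 3\right) \left(488 + \frac{17}{9} \left(-15\right)\right) = 161 \left(488 - \frac{85}{3}\right) = 161 \cdot \frac{1379}{3} = \frac{222019}{3}$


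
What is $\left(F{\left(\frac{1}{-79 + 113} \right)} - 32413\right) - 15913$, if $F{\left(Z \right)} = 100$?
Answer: $-48226$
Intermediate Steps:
$\left(F{\left(\frac{1}{-79 + 113} \right)} - 32413\right) - 15913 = \left(100 - 32413\right) - 15913 = -32313 - 15913 = -48226$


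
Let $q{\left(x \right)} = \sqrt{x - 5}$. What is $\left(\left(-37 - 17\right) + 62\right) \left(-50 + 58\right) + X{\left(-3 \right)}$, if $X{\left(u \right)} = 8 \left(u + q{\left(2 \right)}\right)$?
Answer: $40 + 8 i \sqrt{3} \approx 40.0 + 13.856 i$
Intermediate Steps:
$q{\left(x \right)} = \sqrt{-5 + x}$
$X{\left(u \right)} = 8 u + 8 i \sqrt{3}$ ($X{\left(u \right)} = 8 \left(u + \sqrt{-5 + 2}\right) = 8 \left(u + \sqrt{-3}\right) = 8 \left(u + i \sqrt{3}\right) = 8 u + 8 i \sqrt{3}$)
$\left(\left(-37 - 17\right) + 62\right) \left(-50 + 58\right) + X{\left(-3 \right)} = \left(\left(-37 - 17\right) + 62\right) \left(-50 + 58\right) + \left(8 \left(-3\right) + 8 i \sqrt{3}\right) = \left(\left(-37 - 17\right) + 62\right) 8 - \left(24 - 8 i \sqrt{3}\right) = \left(-54 + 62\right) 8 - \left(24 - 8 i \sqrt{3}\right) = 8 \cdot 8 - \left(24 - 8 i \sqrt{3}\right) = 64 - \left(24 - 8 i \sqrt{3}\right) = 40 + 8 i \sqrt{3}$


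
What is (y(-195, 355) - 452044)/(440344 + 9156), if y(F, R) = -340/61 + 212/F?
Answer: -1344285653/1336700625 ≈ -1.0057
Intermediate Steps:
y(F, R) = -340/61 + 212/F (y(F, R) = -340*1/61 + 212/F = -340/61 + 212/F)
(y(-195, 355) - 452044)/(440344 + 9156) = ((-340/61 + 212/(-195)) - 452044)/(440344 + 9156) = ((-340/61 + 212*(-1/195)) - 452044)/449500 = ((-340/61 - 212/195) - 452044)*(1/449500) = (-79232/11895 - 452044)*(1/449500) = -5377142612/11895*1/449500 = -1344285653/1336700625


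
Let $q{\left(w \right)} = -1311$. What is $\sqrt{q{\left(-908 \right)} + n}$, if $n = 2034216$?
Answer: $\sqrt{2032905} \approx 1425.8$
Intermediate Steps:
$\sqrt{q{\left(-908 \right)} + n} = \sqrt{-1311 + 2034216} = \sqrt{2032905}$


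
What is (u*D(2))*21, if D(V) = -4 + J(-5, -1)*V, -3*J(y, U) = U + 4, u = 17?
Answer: -2142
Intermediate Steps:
J(y, U) = -4/3 - U/3 (J(y, U) = -(U + 4)/3 = -(4 + U)/3 = -4/3 - U/3)
D(V) = -4 - V (D(V) = -4 + (-4/3 - ⅓*(-1))*V = -4 + (-4/3 + ⅓)*V = -4 - V)
(u*D(2))*21 = (17*(-4 - 1*2))*21 = (17*(-4 - 2))*21 = (17*(-6))*21 = -102*21 = -2142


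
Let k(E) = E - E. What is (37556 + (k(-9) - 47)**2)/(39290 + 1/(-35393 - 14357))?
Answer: 1978308750/1954677499 ≈ 1.0121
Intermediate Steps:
k(E) = 0
(37556 + (k(-9) - 47)**2)/(39290 + 1/(-35393 - 14357)) = (37556 + (0 - 47)**2)/(39290 + 1/(-35393 - 14357)) = (37556 + (-47)**2)/(39290 + 1/(-49750)) = (37556 + 2209)/(39290 - 1/49750) = 39765/(1954677499/49750) = 39765*(49750/1954677499) = 1978308750/1954677499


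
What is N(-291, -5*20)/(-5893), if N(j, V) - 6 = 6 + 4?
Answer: -16/5893 ≈ -0.0027151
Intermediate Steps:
N(j, V) = 16 (N(j, V) = 6 + (6 + 4) = 6 + 10 = 16)
N(-291, -5*20)/(-5893) = 16/(-5893) = 16*(-1/5893) = -16/5893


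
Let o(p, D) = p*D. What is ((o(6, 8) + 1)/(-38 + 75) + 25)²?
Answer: 948676/1369 ≈ 692.97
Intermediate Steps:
o(p, D) = D*p
((o(6, 8) + 1)/(-38 + 75) + 25)² = ((8*6 + 1)/(-38 + 75) + 25)² = ((48 + 1)/37 + 25)² = (49*(1/37) + 25)² = (49/37 + 25)² = (974/37)² = 948676/1369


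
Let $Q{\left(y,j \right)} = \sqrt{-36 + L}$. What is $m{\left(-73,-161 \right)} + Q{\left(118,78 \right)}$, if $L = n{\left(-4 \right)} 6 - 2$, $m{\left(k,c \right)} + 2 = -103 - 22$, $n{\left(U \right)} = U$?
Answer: $-127 + i \sqrt{62} \approx -127.0 + 7.874 i$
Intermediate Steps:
$m{\left(k,c \right)} = -127$ ($m{\left(k,c \right)} = -2 - 125 = -127$)
$L = -26$ ($L = \left(-4\right) 6 - 2 = -24 - 2 = -26$)
$Q{\left(y,j \right)} = i \sqrt{62}$ ($Q{\left(y,j \right)} = \sqrt{-36 - 26} = \sqrt{-62} = i \sqrt{62}$)
$m{\left(-73,-161 \right)} + Q{\left(118,78 \right)} = -127 + i \sqrt{62}$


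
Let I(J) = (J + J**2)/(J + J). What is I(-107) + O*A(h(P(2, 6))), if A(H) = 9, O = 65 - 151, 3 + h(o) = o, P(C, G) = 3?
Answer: -827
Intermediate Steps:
h(o) = -3 + o
I(J) = (J + J**2)/(2*J) (I(J) = (J + J**2)/((2*J)) = (J + J**2)*(1/(2*J)) = (J + J**2)/(2*J))
O = -86
I(-107) + O*A(h(P(2, 6))) = (1/2 + (1/2)*(-107)) - 86*9 = (1/2 - 107/2) - 774 = -53 - 774 = -827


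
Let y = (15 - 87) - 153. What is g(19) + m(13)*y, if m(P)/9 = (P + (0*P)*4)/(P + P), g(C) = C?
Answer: -1987/2 ≈ -993.50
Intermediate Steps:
y = -225 (y = -72 - 153 = -225)
m(P) = 9/2 (m(P) = 9*((P + (0*P)*4)/(P + P)) = 9*((P + 0*4)/((2*P))) = 9*((P + 0)*(1/(2*P))) = 9*(P*(1/(2*P))) = 9*(½) = 9/2)
g(19) + m(13)*y = 19 + (9/2)*(-225) = 19 - 2025/2 = -1987/2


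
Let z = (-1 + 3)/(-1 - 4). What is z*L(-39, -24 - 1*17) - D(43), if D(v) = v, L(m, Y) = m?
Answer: -137/5 ≈ -27.400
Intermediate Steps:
z = -⅖ (z = 2/(-5) = 2*(-⅕) = -⅖ ≈ -0.40000)
z*L(-39, -24 - 1*17) - D(43) = -⅖*(-39) - 1*43 = 78/5 - 43 = -137/5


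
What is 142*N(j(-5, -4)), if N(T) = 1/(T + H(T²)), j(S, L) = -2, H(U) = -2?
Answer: -71/2 ≈ -35.500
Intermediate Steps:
N(T) = 1/(-2 + T) (N(T) = 1/(T - 2) = 1/(-2 + T))
142*N(j(-5, -4)) = 142/(-2 - 2) = 142/(-4) = 142*(-¼) = -71/2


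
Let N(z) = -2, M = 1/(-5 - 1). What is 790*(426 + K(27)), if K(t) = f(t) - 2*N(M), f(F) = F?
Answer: 361030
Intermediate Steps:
M = -⅙ (M = 1/(-6) = -⅙ ≈ -0.16667)
K(t) = 4 + t (K(t) = t - 2*(-2) = t + 4 = 4 + t)
790*(426 + K(27)) = 790*(426 + (4 + 27)) = 790*(426 + 31) = 790*457 = 361030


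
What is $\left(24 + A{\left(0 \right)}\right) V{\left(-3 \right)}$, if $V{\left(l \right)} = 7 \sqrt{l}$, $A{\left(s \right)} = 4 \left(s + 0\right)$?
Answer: $168 i \sqrt{3} \approx 290.98 i$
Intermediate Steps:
$A{\left(s \right)} = 4 s$
$\left(24 + A{\left(0 \right)}\right) V{\left(-3 \right)} = \left(24 + 4 \cdot 0\right) 7 \sqrt{-3} = \left(24 + 0\right) 7 i \sqrt{3} = 24 \cdot 7 i \sqrt{3} = 168 i \sqrt{3}$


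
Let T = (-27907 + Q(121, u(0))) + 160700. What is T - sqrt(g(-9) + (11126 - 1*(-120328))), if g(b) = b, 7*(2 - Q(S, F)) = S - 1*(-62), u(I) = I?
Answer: 929382/7 - 3*sqrt(14605) ≈ 1.3241e+5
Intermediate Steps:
Q(S, F) = -48/7 - S/7 (Q(S, F) = 2 - (S - 1*(-62))/7 = 2 - (S + 62)/7 = 2 - (62 + S)/7 = 2 + (-62/7 - S/7) = -48/7 - S/7)
T = 929382/7 (T = (-27907 + (-48/7 - 1/7*121)) + 160700 = (-27907 + (-48/7 - 121/7)) + 160700 = (-27907 - 169/7) + 160700 = -195518/7 + 160700 = 929382/7 ≈ 1.3277e+5)
T - sqrt(g(-9) + (11126 - 1*(-120328))) = 929382/7 - sqrt(-9 + (11126 - 1*(-120328))) = 929382/7 - sqrt(-9 + (11126 + 120328)) = 929382/7 - sqrt(-9 + 131454) = 929382/7 - sqrt(131445) = 929382/7 - 3*sqrt(14605)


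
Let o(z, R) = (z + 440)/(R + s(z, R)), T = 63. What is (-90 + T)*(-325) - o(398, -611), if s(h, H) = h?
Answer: 1869913/213 ≈ 8778.9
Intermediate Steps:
o(z, R) = (440 + z)/(R + z) (o(z, R) = (z + 440)/(R + z) = (440 + z)/(R + z))
(-90 + T)*(-325) - o(398, -611) = (-90 + 63)*(-325) - (440 + 398)/(-611 + 398) = -27*(-325) - 838/(-213) = 8775 - (-1)*838/213 = 8775 - 1*(-838/213) = 8775 + 838/213 = 1869913/213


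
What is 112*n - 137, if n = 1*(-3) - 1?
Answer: -585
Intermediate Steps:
n = -4 (n = -3 - 1 = -4)
112*n - 137 = 112*(-4) - 137 = -448 - 137 = -585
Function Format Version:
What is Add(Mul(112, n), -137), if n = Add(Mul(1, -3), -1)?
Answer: -585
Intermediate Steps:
n = -4 (n = Add(-3, -1) = -4)
Add(Mul(112, n), -137) = Add(Mul(112, -4), -137) = Add(-448, -137) = -585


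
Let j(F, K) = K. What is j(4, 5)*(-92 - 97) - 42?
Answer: -987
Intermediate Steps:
j(4, 5)*(-92 - 97) - 42 = 5*(-92 - 97) - 42 = 5*(-189) - 42 = -945 - 42 = -987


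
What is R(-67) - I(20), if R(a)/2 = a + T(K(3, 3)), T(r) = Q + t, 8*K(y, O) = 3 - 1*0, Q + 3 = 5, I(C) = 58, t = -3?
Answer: -194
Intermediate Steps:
Q = 2 (Q = -3 + 5 = 2)
K(y, O) = 3/8 (K(y, O) = (3 - 1*0)/8 = (3 + 0)/8 = (⅛)*3 = 3/8)
T(r) = -1 (T(r) = 2 - 3 = -1)
R(a) = -2 + 2*a (R(a) = 2*(a - 1) = 2*(-1 + a) = -2 + 2*a)
R(-67) - I(20) = (-2 + 2*(-67)) - 1*58 = (-2 - 134) - 58 = -136 - 58 = -194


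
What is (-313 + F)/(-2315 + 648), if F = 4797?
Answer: -4484/1667 ≈ -2.6899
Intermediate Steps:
(-313 + F)/(-2315 + 648) = (-313 + 4797)/(-2315 + 648) = 4484/(-1667) = 4484*(-1/1667) = -4484/1667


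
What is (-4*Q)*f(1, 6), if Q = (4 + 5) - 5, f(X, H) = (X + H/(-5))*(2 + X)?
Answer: 48/5 ≈ 9.6000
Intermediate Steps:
f(X, H) = (2 + X)*(X - H/5) (f(X, H) = (X + H*(-⅕))*(2 + X) = (X - H/5)*(2 + X) = (2 + X)*(X - H/5))
Q = 4 (Q = 9 - 5 = 4)
(-4*Q)*f(1, 6) = (-4*4)*(1² + 2*1 - ⅖*6 - ⅕*6*1) = -16*(1 + 2 - 12/5 - 6/5) = -16*(-⅗) = 48/5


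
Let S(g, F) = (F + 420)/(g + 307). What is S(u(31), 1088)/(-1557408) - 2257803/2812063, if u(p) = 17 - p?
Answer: -257571533448959/320800529480568 ≈ -0.80290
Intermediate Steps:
S(g, F) = (420 + F)/(307 + g)
S(u(31), 1088)/(-1557408) - 2257803/2812063 = ((420 + 1088)/(307 + (17 - 1*31)))/(-1557408) - 2257803/2812063 = (1508/(307 + (17 - 31)))*(-1/1557408) - 2257803*1/2812063 = (1508/(307 - 14))*(-1/1557408) - 2257803/2812063 = (1508/293)*(-1/1557408) - 2257803/2812063 = -377/114080136 - 2257803/2812063 = -257571533448959/320800529480568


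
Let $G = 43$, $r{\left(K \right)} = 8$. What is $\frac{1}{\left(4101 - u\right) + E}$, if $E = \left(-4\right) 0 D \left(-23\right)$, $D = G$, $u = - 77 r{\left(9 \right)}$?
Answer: $\frac{1}{4717} \approx 0.000212$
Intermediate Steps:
$u = -616$ ($u = \left(-77\right) 8 = -616$)
$D = 43$
$E = 0$ ($E = \left(-4\right) 0 \cdot 43 \left(-23\right) = 0 \cdot 43 \left(-23\right) = 0 \left(-23\right) = 0$)
$\frac{1}{\left(4101 - u\right) + E} = \frac{1}{\left(4101 - -616\right) + 0} = \frac{1}{\left(4101 + 616\right) + 0} = \frac{1}{4717 + 0} = \frac{1}{4717}$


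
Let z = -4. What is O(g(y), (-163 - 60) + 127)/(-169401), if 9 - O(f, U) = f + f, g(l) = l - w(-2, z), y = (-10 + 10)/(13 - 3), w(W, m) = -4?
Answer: -1/169401 ≈ -5.9032e-6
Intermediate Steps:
y = 0 (y = 0/10 = 0*(1/10) = 0)
g(l) = 4 + l (g(l) = l - 1*(-4) = l + 4 = 4 + l)
O(f, U) = 9 - 2*f (O(f, U) = 9 - (f + f) = 9 - 2*f)
O(g(y), (-163 - 60) + 127)/(-169401) = (9 - 2*(4 + 0))/(-169401) = (9 - 2*4)*(-1/169401) = (9 - 8)*(-1/169401) = 1*(-1/169401) = -1/169401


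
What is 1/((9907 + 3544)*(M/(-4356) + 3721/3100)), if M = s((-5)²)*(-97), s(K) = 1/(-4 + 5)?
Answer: 843975/13879226036 ≈ 6.0808e-5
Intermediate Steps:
s(K) = 1 (s(K) = 1/1 = 1)
M = -97 (M = 1*(-97) = -97)
1/((9907 + 3544)*(M/(-4356) + 3721/3100)) = 1/((9907 + 3544)*(-97/(-4356) + 3721/3100)) = 1/(13451*(-97*(-1/4356) + 3721*(1/3100))) = 1/(13451*(97/4356 + 3721/3100)) = 1/(13451*(1031836/843975)) = (1/13451)*(843975/1031836) = 843975/13879226036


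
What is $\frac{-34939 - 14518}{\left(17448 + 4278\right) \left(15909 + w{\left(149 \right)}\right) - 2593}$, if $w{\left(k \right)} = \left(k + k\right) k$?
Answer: $- \frac{49457}{1310314193} \approx -3.7744 \cdot 10^{-5}$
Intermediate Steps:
$w{\left(k \right)} = 2 k^{2}$ ($w{\left(k \right)} = 2 k k = 2 k^{2}$)
$\frac{-34939 - 14518}{\left(17448 + 4278\right) \left(15909 + w{\left(149 \right)}\right) - 2593} = \frac{-34939 - 14518}{\left(17448 + 4278\right) \left(15909 + 2 \cdot 149^{2}\right) - 2593} = - \frac{49457}{21726 \left(15909 + 2 \cdot 22201\right) - 2593} = - \frac{49457}{21726 \left(15909 + 44402\right) - 2593} = - \frac{49457}{21726 \cdot 60311 - 2593} = - \frac{49457}{1310316786 - 2593} = - \frac{49457}{1310314193}$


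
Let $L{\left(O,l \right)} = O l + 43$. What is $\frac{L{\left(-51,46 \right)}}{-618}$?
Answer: $\frac{2303}{618} \approx 3.7265$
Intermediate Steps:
$L{\left(O,l \right)} = 43 + O l$
$\frac{L{\left(-51,46 \right)}}{-618} = \frac{43 - 2346}{-618} = \left(43 - 2346\right) \left(- \frac{1}{618}\right) = \left(-2303\right) \left(- \frac{1}{618}\right) = \frac{2303}{618}$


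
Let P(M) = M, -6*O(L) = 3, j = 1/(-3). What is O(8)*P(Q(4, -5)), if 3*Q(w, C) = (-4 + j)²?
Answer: -169/54 ≈ -3.1296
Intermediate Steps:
j = -⅓ (j = 1*(-⅓) = -⅓ ≈ -0.33333)
O(L) = -½ (O(L) = -⅙*3 = -½)
Q(w, C) = 169/27 (Q(w, C) = (-4 - ⅓)²/3 = (-13/3)²/3 = (⅓)*(169/9) = 169/27)
O(8)*P(Q(4, -5)) = -½*169/27 = -169/54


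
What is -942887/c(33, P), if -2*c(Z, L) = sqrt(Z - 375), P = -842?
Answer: -942887*I*sqrt(38)/57 ≈ -1.0197e+5*I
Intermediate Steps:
c(Z, L) = -sqrt(-375 + Z)/2 (c(Z, L) = -sqrt(Z - 375)/2 = -sqrt(-375 + Z)/2)
-942887/c(33, P) = -942887/((-sqrt(-375 + 33)/2)) = -942887/((-3*I*sqrt(38)/2)) = -942887*I*sqrt(38)/57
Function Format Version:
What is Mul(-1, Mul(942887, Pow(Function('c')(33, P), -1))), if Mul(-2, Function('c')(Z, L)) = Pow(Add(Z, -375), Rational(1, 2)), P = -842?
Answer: Mul(Rational(-942887, 57), I, Pow(38, Rational(1, 2))) ≈ Mul(-1.0197e+5, I)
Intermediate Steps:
Function('c')(Z, L) = Mul(Rational(-1, 2), Pow(Add(-375, Z), Rational(1, 2))) (Function('c')(Z, L) = Mul(Rational(-1, 2), Pow(Add(Z, -375), Rational(1, 2))) = Mul(Rational(-1, 2), Pow(Add(-375, Z), Rational(1, 2))))
Mul(-1, Mul(942887, Pow(Function('c')(33, P), -1))) = Mul(-1, Mul(942887, Pow(Mul(Rational(-1, 2), Pow(Add(-375, 33), Rational(1, 2))), -1))) = Mul(-1, Mul(942887, Pow(Mul(Rational(-1, 2), Pow(-342, Rational(1, 2))), -1))) = Mul(-1, Mul(942887, Pow(Mul(Rational(-1, 2), Mul(3, I, Pow(38, Rational(1, 2)))), -1))) = Mul(-1, Mul(942887, Pow(Mul(Rational(-3, 2), I, Pow(38, Rational(1, 2))), -1))) = Mul(-1, Mul(942887, Mul(Rational(1, 57), I, Pow(38, Rational(1, 2))))) = Mul(-1, Mul(Rational(942887, 57), I, Pow(38, Rational(1, 2)))) = Mul(Rational(-942887, 57), I, Pow(38, Rational(1, 2)))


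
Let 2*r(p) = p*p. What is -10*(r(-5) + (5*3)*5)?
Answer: -875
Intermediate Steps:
r(p) = p²/2 (r(p) = (p*p)/2 = p²/2)
-10*(r(-5) + (5*3)*5) = -10*((½)*(-5)² + (5*3)*5) = -10*((½)*25 + 15*5) = -10*(25/2 + 75) = -10*175/2 = -875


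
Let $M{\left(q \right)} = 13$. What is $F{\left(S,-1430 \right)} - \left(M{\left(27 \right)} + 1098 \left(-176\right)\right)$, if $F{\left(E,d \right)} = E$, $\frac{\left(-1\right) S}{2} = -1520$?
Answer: $196275$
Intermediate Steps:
$S = 3040$ ($S = \left(-2\right) \left(-1520\right) = 3040$)
$F{\left(S,-1430 \right)} - \left(M{\left(27 \right)} + 1098 \left(-176\right)\right) = 3040 - \left(13 + 1098 \left(-176\right)\right) = 3040 - \left(13 - 193248\right) = 3040 - -193235 = 3040 + 193235 = 196275$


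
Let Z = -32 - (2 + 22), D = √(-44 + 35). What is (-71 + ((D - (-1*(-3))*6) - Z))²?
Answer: 1080 - 198*I ≈ 1080.0 - 198.0*I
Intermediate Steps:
D = 3*I (D = √(-9) = 3*I ≈ 3.0*I)
Z = -56 (Z = -32 - 1*24 = -32 - 24 = -56)
(-71 + ((D - (-1*(-3))*6) - Z))² = (-71 + ((3*I - (-1*(-3))*6) - 1*(-56)))² = (-71 + ((3*I - 3*6) + 56))² = (-71 + ((3*I - 1*18) + 56))² = (-71 + ((3*I - 18) + 56))² = (-71 + ((-18 + 3*I) + 56))² = (-71 + (38 + 3*I))² = (-33 + 3*I)²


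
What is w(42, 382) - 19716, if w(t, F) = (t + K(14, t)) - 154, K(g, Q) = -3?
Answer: -19831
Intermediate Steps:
w(t, F) = -157 + t (w(t, F) = (t - 3) - 154 = (-3 + t) - 154 = -157 + t)
w(42, 382) - 19716 = (-157 + 42) - 19716 = -115 - 19716 = -19831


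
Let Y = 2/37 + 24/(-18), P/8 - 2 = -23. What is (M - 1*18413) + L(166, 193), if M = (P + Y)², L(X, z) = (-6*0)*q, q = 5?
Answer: 126197527/12321 ≈ 10242.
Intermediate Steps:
P = -168 (P = 16 + 8*(-23) = 16 - 184 = -168)
Y = -142/111 (Y = 2*(1/37) + 24*(-1/18) = 2/37 - 4/3 = -142/111 ≈ -1.2793)
L(X, z) = 0 (L(X, z) = -6*0*5 = 0*5 = 0)
M = 353064100/12321 (M = (-168 - 142/111)² = (-18790/111)² = 353064100/12321 ≈ 28655.)
(M - 1*18413) + L(166, 193) = (353064100/12321 - 1*18413) + 0 = (353064100/12321 - 18413) + 0 = 126197527/12321 + 0 = 126197527/12321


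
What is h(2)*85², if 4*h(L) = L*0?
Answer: 0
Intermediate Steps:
h(L) = 0 (h(L) = (L*0)/4 = (¼)*0 = 0)
h(2)*85² = 0*85² = 0*7225 = 0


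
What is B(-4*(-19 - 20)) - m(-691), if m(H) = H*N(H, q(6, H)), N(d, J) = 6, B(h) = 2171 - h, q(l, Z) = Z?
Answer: 6161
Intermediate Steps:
m(H) = 6*H (m(H) = H*6 = 6*H)
B(-4*(-19 - 20)) - m(-691) = (2171 - (-4)*(-19 - 20)) - 6*(-691) = (2171 - (-4)*(-39)) - 1*(-4146) = (2171 - 1*156) + 4146 = (2171 - 156) + 4146 = 2015 + 4146 = 6161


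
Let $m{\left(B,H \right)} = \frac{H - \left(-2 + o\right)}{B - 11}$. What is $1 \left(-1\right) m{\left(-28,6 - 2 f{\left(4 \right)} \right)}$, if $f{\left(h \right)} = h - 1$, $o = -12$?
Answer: $\frac{14}{39} \approx 0.35897$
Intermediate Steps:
$f{\left(h \right)} = -1 + h$
$m{\left(B,H \right)} = \frac{14 + H}{-11 + B}$ ($m{\left(B,H \right)} = \frac{H + \left(2 - -12\right)}{B - 11} = \frac{H + \left(2 + 12\right)}{-11 + B} = \frac{H + 14}{-11 + B} = \frac{14 + H}{-11 + B}$)
$1 \left(-1\right) m{\left(-28,6 - 2 f{\left(4 \right)} \right)} = 1 \left(-1\right) \frac{14 + \left(6 - 2 \left(-1 + 4\right)\right)}{-11 - 28} = - \frac{14 + \left(6 - 6\right)}{-39} = - \frac{\left(-1\right) \left(14 + \left(6 - 6\right)\right)}{39} = - \frac{\left(-1\right) \left(14 + 0\right)}{39} = - \frac{\left(-1\right) 14}{39} = \left(-1\right) \left(- \frac{14}{39}\right) = \frac{14}{39}$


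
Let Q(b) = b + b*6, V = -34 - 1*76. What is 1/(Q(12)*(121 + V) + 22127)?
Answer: 1/23051 ≈ 4.3382e-5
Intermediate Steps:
V = -110 (V = -34 - 76 = -110)
Q(b) = 7*b (Q(b) = b + 6*b = 7*b)
1/(Q(12)*(121 + V) + 22127) = 1/((7*12)*(121 - 110) + 22127) = 1/(84*11 + 22127) = 1/(924 + 22127) = 1/23051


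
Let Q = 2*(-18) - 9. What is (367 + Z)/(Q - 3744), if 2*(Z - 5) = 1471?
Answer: -2215/7578 ≈ -0.29229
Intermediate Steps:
Z = 1481/2 (Z = 5 + (½)*1471 = 5 + 1471/2 = 1481/2 ≈ 740.50)
Q = -45 (Q = -36 - 9 = -45)
(367 + Z)/(Q - 3744) = (367 + 1481/2)/(-45 - 3744) = (2215/2)/(-3789) = (2215/2)*(-1/3789) = -2215/7578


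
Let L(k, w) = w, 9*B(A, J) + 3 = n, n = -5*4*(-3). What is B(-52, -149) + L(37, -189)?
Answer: -548/3 ≈ -182.67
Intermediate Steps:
n = 60 (n = -20*(-3) = 60)
B(A, J) = 19/3 (B(A, J) = -⅓ + (⅑)*60 = -⅓ + 20/3 = 19/3)
B(-52, -149) + L(37, -189) = 19/3 - 189 = -548/3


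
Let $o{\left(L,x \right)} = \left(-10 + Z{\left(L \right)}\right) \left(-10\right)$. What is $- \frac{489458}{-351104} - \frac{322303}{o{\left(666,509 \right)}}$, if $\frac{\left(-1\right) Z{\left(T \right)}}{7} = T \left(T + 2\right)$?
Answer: $\frac{1891208302821}{1366771506880} \approx 1.3837$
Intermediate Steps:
$Z{\left(T \right)} = - 7 T \left(2 + T\right)$ ($Z{\left(T \right)} = - 7 T \left(T + 2\right) = - 7 T \left(2 + T\right)$)
$o{\left(L,x \right)} = 100 + 70 L \left(2 + L\right)$ ($o{\left(L,x \right)} = \left(-10 - 7 L \left(2 + L\right)\right) \left(-10\right) = 100 + 70 L \left(2 + L\right)$)
$- \frac{489458}{-351104} - \frac{322303}{o{\left(666,509 \right)}} = - \frac{489458}{-351104} - \frac{322303}{100 + 70 \cdot 666 \left(2 + 666\right)} = \left(-489458\right) \left(- \frac{1}{351104}\right) - \frac{322303}{100 + 70 \cdot 666 \cdot 668} = \frac{244729}{175552} - \frac{322303}{100 + 31142160} = \frac{244729}{175552} - \frac{322303}{31142260} = \frac{1891208302821}{1366771506880}$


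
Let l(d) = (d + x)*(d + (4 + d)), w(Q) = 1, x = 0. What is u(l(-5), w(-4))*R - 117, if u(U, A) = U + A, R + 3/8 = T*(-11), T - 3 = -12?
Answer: 23523/8 ≈ 2940.4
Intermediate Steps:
T = -9 (T = 3 - 12 = -9)
R = 789/8 (R = -3/8 - 9*(-11) = -3/8 + 99 = 789/8 ≈ 98.625)
l(d) = d*(4 + 2*d) (l(d) = (d + 0)*(d + (4 + d)) = d*(4 + 2*d))
u(U, A) = A + U
u(l(-5), w(-4))*R - 117 = (1 + 2*(-5)*(2 - 5))*(789/8) - 117 = (1 + 2*(-5)*(-3))*(789/8) - 117 = (1 + 30)*(789/8) - 117 = 31*(789/8) - 117 = 24459/8 - 117 = 23523/8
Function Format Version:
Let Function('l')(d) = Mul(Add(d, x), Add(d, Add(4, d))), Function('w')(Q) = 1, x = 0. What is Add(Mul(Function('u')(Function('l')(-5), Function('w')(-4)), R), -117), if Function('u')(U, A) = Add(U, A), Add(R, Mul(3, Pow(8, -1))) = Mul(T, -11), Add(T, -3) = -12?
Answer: Rational(23523, 8) ≈ 2940.4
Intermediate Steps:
T = -9 (T = Add(3, -12) = -9)
R = Rational(789, 8) (R = Add(Rational(-3, 8), Mul(-9, -11)) = Add(Rational(-3, 8), 99) = Rational(789, 8) ≈ 98.625)
Function('l')(d) = Mul(d, Add(4, Mul(2, d))) (Function('l')(d) = Mul(Add(d, 0), Add(d, Add(4, d))) = Mul(d, Add(4, Mul(2, d))))
Function('u')(U, A) = Add(A, U)
Add(Mul(Function('u')(Function('l')(-5), Function('w')(-4)), R), -117) = Add(Mul(Add(1, Mul(2, -5, Add(2, -5))), Rational(789, 8)), -117) = Add(Mul(Add(1, Mul(2, -5, -3)), Rational(789, 8)), -117) = Add(Mul(Add(1, 30), Rational(789, 8)), -117) = Add(Mul(31, Rational(789, 8)), -117) = Add(Rational(24459, 8), -117) = Rational(23523, 8)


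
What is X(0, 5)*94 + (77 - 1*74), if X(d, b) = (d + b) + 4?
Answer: 849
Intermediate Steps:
X(d, b) = 4 + b + d (X(d, b) = (b + d) + 4 = 4 + b + d)
X(0, 5)*94 + (77 - 1*74) = (4 + 5 + 0)*94 + (77 - 1*74) = 9*94 + (77 - 74) = 846 + 3 = 849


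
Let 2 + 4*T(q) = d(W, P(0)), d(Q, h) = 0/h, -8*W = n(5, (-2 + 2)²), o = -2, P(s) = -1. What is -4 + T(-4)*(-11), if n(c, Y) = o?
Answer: 3/2 ≈ 1.5000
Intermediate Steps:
n(c, Y) = -2
W = ¼ (W = -⅛*(-2) = ¼ ≈ 0.25000)
d(Q, h) = 0
T(q) = -½ (T(q) = -½ + (¼)*0 = -½ + 0 = -½)
-4 + T(-4)*(-11) = -4 - ½*(-11) = -4 + 11/2 = 3/2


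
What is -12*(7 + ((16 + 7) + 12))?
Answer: -504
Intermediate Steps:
-12*(7 + ((16 + 7) + 12)) = -12*(7 + (23 + 12)) = -12*(7 + 35) = -12*42 = -504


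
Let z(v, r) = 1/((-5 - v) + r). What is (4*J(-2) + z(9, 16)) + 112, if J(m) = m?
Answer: 209/2 ≈ 104.50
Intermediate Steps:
z(v, r) = 1/(-5 + r - v)
(4*J(-2) + z(9, 16)) + 112 = (4*(-2) + 1/(-5 + 16 - 1*9)) + 112 = (-8 + 1/(-5 + 16 - 9)) + 112 = (-8 + 1/2) + 112 = -15/2 + 112 = 209/2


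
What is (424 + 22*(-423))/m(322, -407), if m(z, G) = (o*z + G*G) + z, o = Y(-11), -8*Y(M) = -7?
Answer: -35528/665011 ≈ -0.053425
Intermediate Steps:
Y(M) = 7/8 (Y(M) = -1/8*(-7) = 7/8)
o = 7/8 ≈ 0.87500
m(z, G) = G**2 + 15*z/8 (m(z, G) = (7*z/8 + G*G) + z = (7*z/8 + G**2) + z = (G**2 + 7*z/8) + z = G**2 + 15*z/8)
(424 + 22*(-423))/m(322, -407) = (424 + 22*(-423))/((-407)**2 + (15/8)*322) = (424 - 9306)/(165649 + 2415/4) = -8882/665011/4 = -8882*4/665011 = -35528/665011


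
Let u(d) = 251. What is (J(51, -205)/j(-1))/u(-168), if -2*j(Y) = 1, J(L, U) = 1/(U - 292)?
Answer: 2/124747 ≈ 1.6032e-5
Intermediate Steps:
J(L, U) = 1/(-292 + U)
j(Y) = -1/2 (j(Y) = -1/2*1 = -1/2)
(J(51, -205)/j(-1))/u(-168) = (1/((-292 - 205)*(-1/2)))/251 = (-2/(-497))*(1/251) = -1/497*(-2)*(1/251) = (2/497)*(1/251) = 2/124747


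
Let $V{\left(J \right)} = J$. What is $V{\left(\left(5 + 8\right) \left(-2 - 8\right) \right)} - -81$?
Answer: $-49$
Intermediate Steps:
$V{\left(\left(5 + 8\right) \left(-2 - 8\right) \right)} - -81 = \left(5 + 8\right) \left(-2 - 8\right) - -81 = 13 \left(-10\right) + 81 = -130 + 81 = -49$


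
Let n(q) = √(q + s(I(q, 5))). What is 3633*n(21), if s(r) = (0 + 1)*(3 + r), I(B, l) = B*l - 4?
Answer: 18165*√5 ≈ 40618.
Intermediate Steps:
I(B, l) = -4 + B*l
s(r) = 3 + r (s(r) = 1*(3 + r) = 3 + r)
n(q) = √(-1 + 6*q) (n(q) = √(q + (3 + (-4 + q*5))) = √(q + (3 + (-4 + 5*q))) = √(q + (-1 + 5*q)) = √(-1 + 6*q))
3633*n(21) = 3633*√(-1 + 6*21) = 3633*√(-1 + 126) = 3633*√125 = 3633*(5*√5) = 18165*√5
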